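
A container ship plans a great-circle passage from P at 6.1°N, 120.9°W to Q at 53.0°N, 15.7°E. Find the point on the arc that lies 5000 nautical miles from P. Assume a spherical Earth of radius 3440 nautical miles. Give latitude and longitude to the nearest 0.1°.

From cos δ = sin φ₁ sin φ₂ + cos φ₁ cos φ₂ cos Δλ, the central angle is δ ≈ 1.928 rad (110.5°). The total great-circle distance is δ·R ≈ 1.928 × 3440 ≈ 6633 nmi, so the target fraction is f = 5000/6633 ≈ 0.754.
Interpolate at f ≈ 0.754 with slerp weights a = sin((1−f)δ)/sin δ ≈ 0.488, b = sin(fδ)/sin δ ≈ 1.060.
p = a·p₁ + b·p₂ ≈ (0.365, -0.244, 0.899); φ = arcsin(p_z) ≈ 63.97°, λ = atan2(p_y, p_x) ≈ -33.73°.

≈ 64.0°N, 33.7°W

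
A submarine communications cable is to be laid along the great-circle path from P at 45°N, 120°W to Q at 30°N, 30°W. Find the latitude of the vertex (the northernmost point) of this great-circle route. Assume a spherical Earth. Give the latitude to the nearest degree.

≈ 49°N

The great circle lies in the plane with unit normal n̂ = (p₁ × p₂)/|p₁ × p₂|.
Here n̂_z ≈ +0.655; the vertex latitude is φ_max = arccos|n̂_z| ≈ 49.1°.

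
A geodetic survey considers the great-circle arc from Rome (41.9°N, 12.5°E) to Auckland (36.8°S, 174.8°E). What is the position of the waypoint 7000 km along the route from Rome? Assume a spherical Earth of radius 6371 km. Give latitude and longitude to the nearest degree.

From cos δ = sin φ₁ sin φ₂ + cos φ₁ cos φ₂ cos Δλ, the central angle is δ ≈ 2.887 rad (165.4°). The total great-circle distance is δ·R ≈ 2.887 × 6371 ≈ 18395 km, so the target fraction is f = 7000/18395 ≈ 0.381.
Interpolate at f ≈ 0.381 with slerp weights a = sin((1−f)δ)/sin δ ≈ 3.881, b = sin(fδ)/sin δ ≈ 3.540.
p = a·p₁ + b·p₂ ≈ (-0.003, 0.882, 0.471); φ = arcsin(p_z) ≈ 28.11°, λ = atan2(p_y, p_x) ≈ 90.18°.

≈ 28°N, 90°E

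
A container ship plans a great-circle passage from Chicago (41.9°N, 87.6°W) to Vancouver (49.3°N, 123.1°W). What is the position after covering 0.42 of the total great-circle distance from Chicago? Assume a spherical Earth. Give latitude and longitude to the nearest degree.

Convert each endpoint to a unit vector on the sphere (x = cos φ cos λ, y = cos φ sin λ, z = sin φ).
The central angle between the endpoints is δ = arccos(p₁·p₂) ≈ 0.448 rad (25.7°).
Interpolate at f = 0.42 with slerp weights a = sin((1−f)δ)/sin δ ≈ 0.593, b = sin(fδ)/sin δ ≈ 0.432.
p = a·p₁ + b·p₂ ≈ (-0.135, -0.677, 0.723); φ = arcsin(p_z) ≈ 46.34°, λ = atan2(p_y, p_x) ≈ -101.30°.

≈ 46°N, 101°W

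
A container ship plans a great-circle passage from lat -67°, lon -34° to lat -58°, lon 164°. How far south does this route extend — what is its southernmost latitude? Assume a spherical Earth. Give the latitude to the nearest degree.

≈ -85°

The great circle lies in the plane with unit normal n̂ = (p₁ × p₂)/|p₁ × p₂|.
Here n̂_z ≈ -0.079; the vertex latitude is φ_max = arccos|n̂_z| ≈ 85.5°.
Check via Clairaut: cos φ_max = |cos φ₁| · sin C = cos(67.0°)·sin(168.4°) ≈ 0.079, again giving ≈ 85.5°.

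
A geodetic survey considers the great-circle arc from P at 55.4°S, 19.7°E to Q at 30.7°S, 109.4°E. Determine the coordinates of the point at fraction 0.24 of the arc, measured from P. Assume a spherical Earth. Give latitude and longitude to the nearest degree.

Write both endpoints as unit vectors p₁, p₂ with components (cos φ cos λ, cos φ sin λ, sin φ).
The central angle between the endpoints is δ = arccos(p₁·p₂) ≈ 1.134 rad (65.0°).
Interpolate at f = 0.24 with slerp weights a = sin((1−f)δ)/sin δ ≈ 0.838, b = sin(fδ)/sin δ ≈ 0.297.
p = a·p₁ + b·p₂ ≈ (0.363, 0.401, -0.841); φ = arcsin(p_z) ≈ -57.25°, λ = atan2(p_y, p_x) ≈ 47.84°.

≈ 57°S, 48°E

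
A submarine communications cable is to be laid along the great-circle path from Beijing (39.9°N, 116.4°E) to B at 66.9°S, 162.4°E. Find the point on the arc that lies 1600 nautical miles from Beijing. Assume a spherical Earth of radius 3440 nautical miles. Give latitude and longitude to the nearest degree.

Convert each endpoint to a unit vector on the sphere (x = cos φ cos λ, y = cos φ sin λ, z = sin φ).
The central angle between the endpoints is δ = arccos(p₁·p₂) ≈ 1.962 rad (112.4°). The total great-circle distance is δ·R ≈ 1.962 × 3440 ≈ 6748 nmi, so the target fraction is f = 1600/6748 ≈ 0.237.
Interpolate at f ≈ 0.237 with slerp weights a = sin((1−f)δ)/sin δ ≈ 1.079, b = sin(fδ)/sin δ ≈ 0.485.
p = a·p₁ + b·p₂ ≈ (-0.549, 0.799, 0.246); φ = arcsin(p_z) ≈ 14.22°, λ = atan2(p_y, p_x) ≈ 124.52°.

≈ 14°N, 125°E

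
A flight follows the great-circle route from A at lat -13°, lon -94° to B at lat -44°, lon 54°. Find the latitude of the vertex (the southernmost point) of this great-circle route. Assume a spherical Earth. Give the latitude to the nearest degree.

The great circle lies in the plane with unit normal n̂ = (p₁ × p₂)/|p₁ × p₂|.
Here n̂_z ≈ +0.413; the vertex latitude is φ_max = arccos|n̂_z| ≈ 65.6°.
Check via Clairaut: cos φ_max = |cos φ₁| · sin C = cos(13.0°)·sin(154.9°) ≈ 0.413, again giving ≈ 65.6°.

≈ -66°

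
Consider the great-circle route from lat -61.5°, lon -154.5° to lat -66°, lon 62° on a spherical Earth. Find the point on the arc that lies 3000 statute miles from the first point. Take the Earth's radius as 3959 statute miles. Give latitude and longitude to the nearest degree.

≈ lat -72°, lon 69°

Write both endpoints as unit vectors p₁, p₂ with components (cos φ cos λ, cos φ sin λ, sin φ).
The central angle between the endpoints is δ = arccos(p₁·p₂) ≈ 0.867 rad (49.7°). The total great-circle distance is δ·R ≈ 0.867 × 3959 ≈ 3434 mi, so the target fraction is f = 3000/3434 ≈ 0.874.
Interpolate at f ≈ 0.874 with slerp weights a = sin((1−f)δ)/sin δ ≈ 0.143, b = sin(fδ)/sin δ ≈ 0.901.
p = a·p₁ + b·p₂ ≈ (0.110, 0.294, -0.949); φ = arcsin(p_z) ≈ -71.69°, λ = atan2(p_y, p_x) ≈ 69.45°.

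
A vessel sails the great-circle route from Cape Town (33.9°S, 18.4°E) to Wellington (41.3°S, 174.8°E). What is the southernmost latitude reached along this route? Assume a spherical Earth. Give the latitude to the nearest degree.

≈ 75°S

The great circle lies in the plane with unit normal n̂ = (p₁ × p₂)/|p₁ × p₂|.
Here n̂_z ≈ +0.255; the vertex latitude is φ_max = arccos|n̂_z| ≈ 75.2°.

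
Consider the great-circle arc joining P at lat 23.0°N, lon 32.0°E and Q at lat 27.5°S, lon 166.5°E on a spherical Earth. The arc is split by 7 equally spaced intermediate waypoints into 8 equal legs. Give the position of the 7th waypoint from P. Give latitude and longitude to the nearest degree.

The haversine formula gives a central angle δ ≈ 2.423 rad (138.8°) between the endpoints.
Interpolate at f = 7/8 with slerp weights a = sin((1−f)δ)/sin δ ≈ 0.453, b = sin(fδ)/sin δ ≈ 1.295.
p = a·p₁ + b·p₂ ≈ (-0.764, 0.489, -0.421); φ = arcsin(p_z) ≈ -24.91°, λ = atan2(p_y, p_x) ≈ 147.36°.

≈ lat 25°S, lon 147°E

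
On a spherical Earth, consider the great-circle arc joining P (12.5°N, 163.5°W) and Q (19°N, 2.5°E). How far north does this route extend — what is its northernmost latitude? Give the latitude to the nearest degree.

≈ 67°N

The great circle lies in the plane with unit normal n̂ = (p₁ × p₂)/|p₁ × p₂|.
Here n̂_z ≈ +0.395; the vertex latitude is φ_max = arccos|n̂_z| ≈ 66.7°.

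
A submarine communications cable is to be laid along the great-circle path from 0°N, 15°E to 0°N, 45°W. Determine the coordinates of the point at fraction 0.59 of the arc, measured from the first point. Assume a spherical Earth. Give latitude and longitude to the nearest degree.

≈ 0°N, 20°W

Write both endpoints as unit vectors p₁, p₂ with components (cos φ cos λ, cos φ sin λ, sin φ).
The central angle between the endpoints is δ = arccos(p₁·p₂) ≈ 1.047 rad (60.0°).
Interpolate at f = 0.59 with slerp weights a = sin((1−f)δ)/sin δ ≈ 0.481, b = sin(fδ)/sin δ ≈ 0.669.
p = a·p₁ + b·p₂ ≈ (0.937, -0.349, 0.000); φ = arcsin(p_z) ≈ 0.00°, λ = atan2(p_y, p_x) ≈ -20.40°.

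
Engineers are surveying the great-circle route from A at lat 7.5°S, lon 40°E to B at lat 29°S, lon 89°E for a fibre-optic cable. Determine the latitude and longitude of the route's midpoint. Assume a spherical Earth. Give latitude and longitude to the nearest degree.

From cos δ = sin φ₁ sin φ₂ + cos φ₁ cos φ₂ cos Δλ, the central angle is δ ≈ 0.886 rad (50.8°).
Interpolate at f = 1/2 with slerp weights a = sin((1−f)δ)/sin δ ≈ 0.553, b = sin(fδ)/sin δ ≈ 0.553.
p = a·p₁ + b·p₂ ≈ (0.429, 0.837, -0.341); φ = arcsin(p_z) ≈ -19.91°, λ = atan2(p_y, p_x) ≈ 62.87°.

≈ lat 20°S, lon 63°E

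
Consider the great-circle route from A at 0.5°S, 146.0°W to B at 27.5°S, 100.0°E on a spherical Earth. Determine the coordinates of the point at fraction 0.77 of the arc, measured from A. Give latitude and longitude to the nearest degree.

Write both endpoints as unit vectors p₁, p₂ with components (cos φ cos λ, cos φ sin λ, sin φ).
The central angle between the endpoints is δ = arccos(p₁·p₂) ≈ 1.936 rad (110.9°).
Interpolate at f = 0.77 with slerp weights a = sin((1−f)δ)/sin δ ≈ 0.461, b = sin(fδ)/sin δ ≈ 1.067.
p = a·p₁ + b·p₂ ≈ (-0.546, 0.674, -0.497); φ = arcsin(p_z) ≈ -29.78°, λ = atan2(p_y, p_x) ≈ 129.02°.

≈ 30°S, 129°E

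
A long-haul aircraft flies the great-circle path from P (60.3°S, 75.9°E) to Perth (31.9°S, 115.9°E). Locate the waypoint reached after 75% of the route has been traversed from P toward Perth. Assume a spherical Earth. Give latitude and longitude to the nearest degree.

From cos δ = sin φ₁ sin φ₂ + cos φ₁ cos φ₂ cos Δλ, the central angle is δ ≈ 0.674 rad (38.6°).
Interpolate at f = 0.75 with slerp weights a = sin((1−f)δ)/sin δ ≈ 0.269, b = sin(fδ)/sin δ ≈ 0.776.
p = a·p₁ + b·p₂ ≈ (-0.255, 0.722, -0.643); φ = arcsin(p_z) ≈ -40.05°, λ = atan2(p_y, p_x) ≈ 109.48°.

≈ (40°S, 109°E)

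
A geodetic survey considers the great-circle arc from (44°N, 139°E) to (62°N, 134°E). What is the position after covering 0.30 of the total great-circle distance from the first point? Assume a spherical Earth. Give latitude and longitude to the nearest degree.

≈ (49°N, 138°E)

Write both endpoints as unit vectors p₁, p₂ with components (cos φ cos λ, cos φ sin λ, sin φ).
The central angle between the endpoints is δ = arccos(p₁·p₂) ≈ 0.318 rad (18.2°).
Interpolate at f = 0.30 with slerp weights a = sin((1−f)δ)/sin δ ≈ 0.706, b = sin(fδ)/sin δ ≈ 0.305.
p = a·p₁ + b·p₂ ≈ (-0.483, 0.436, 0.759); φ = arcsin(p_z) ≈ 49.42°, λ = atan2(p_y, p_x) ≈ 137.90°.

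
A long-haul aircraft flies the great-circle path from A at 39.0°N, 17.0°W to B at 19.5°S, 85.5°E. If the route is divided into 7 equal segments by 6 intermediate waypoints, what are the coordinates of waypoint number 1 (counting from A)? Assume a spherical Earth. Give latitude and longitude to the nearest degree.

≈ 35°N, 2°E

The haversine formula gives a central angle δ ≈ 1.948 rad (111.6°) between the endpoints.
Interpolate at f = 1/7 with slerp weights a = sin((1−f)δ)/sin δ ≈ 1.070, b = sin(fδ)/sin δ ≈ 0.296.
p = a·p₁ + b·p₂ ≈ (0.817, 0.035, 0.575); φ = arcsin(p_z) ≈ 35.10°, λ = atan2(p_y, p_x) ≈ 2.42°.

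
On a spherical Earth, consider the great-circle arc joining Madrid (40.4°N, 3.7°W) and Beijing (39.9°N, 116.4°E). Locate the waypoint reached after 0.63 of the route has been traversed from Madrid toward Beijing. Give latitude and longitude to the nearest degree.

≈ 58°N, 77°E

Convert each endpoint to a unit vector on the sphere (x = cos φ cos λ, y = cos φ sin λ, z = sin φ).
The central angle between the endpoints is δ = arccos(p₁·p₂) ≈ 1.448 rad (82.9°).
Interpolate at f = 0.63 with slerp weights a = sin((1−f)δ)/sin δ ≈ 0.514, b = sin(fδ)/sin δ ≈ 0.797.
p = a·p₁ + b·p₂ ≈ (0.119, 0.522, 0.844); φ = arcsin(p_z) ≈ 57.61°, λ = atan2(p_y, p_x) ≈ 77.16°.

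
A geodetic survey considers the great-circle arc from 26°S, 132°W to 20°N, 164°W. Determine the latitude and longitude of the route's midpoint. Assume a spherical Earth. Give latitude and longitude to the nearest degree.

Convert each endpoint to a unit vector on the sphere (x = cos φ cos λ, y = cos φ sin λ, z = sin φ).
The central angle between the endpoints is δ = arccos(p₁·p₂) ≈ 0.969 rad (55.5°).
Interpolate at f = 1/2 with slerp weights a = sin((1−f)δ)/sin δ ≈ 0.565, b = sin(fδ)/sin δ ≈ 0.565.
p = a·p₁ + b·p₂ ≈ (-0.850, -0.524, -0.054); φ = arcsin(p_z) ≈ -3.12°, λ = atan2(p_y, p_x) ≈ -148.37°.

≈ 3°S, 148°W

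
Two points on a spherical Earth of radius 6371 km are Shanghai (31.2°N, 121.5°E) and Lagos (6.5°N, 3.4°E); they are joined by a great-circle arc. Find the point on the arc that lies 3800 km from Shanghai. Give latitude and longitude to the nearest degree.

The haversine formula gives a central angle δ ≈ 1.919 rad (110.0°) between the endpoints. The total great-circle distance is δ·R ≈ 1.919 × 6371 ≈ 12229 km, so the target fraction is f = 3800/12229 ≈ 0.311.
Interpolate at f ≈ 0.311 with slerp weights a = sin((1−f)δ)/sin δ ≈ 1.032, b = sin(fδ)/sin δ ≈ 0.598.
p = a·p₁ + b·p₂ ≈ (0.132, 0.788, 0.602); φ = arcsin(p_z) ≈ 37.01°, λ = atan2(p_y, p_x) ≈ 80.50°.

≈ 37°N, 81°E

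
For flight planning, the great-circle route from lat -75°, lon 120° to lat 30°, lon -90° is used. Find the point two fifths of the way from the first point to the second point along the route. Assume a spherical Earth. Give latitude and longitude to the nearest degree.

≈ lat -48°, lon -105°

Convert each endpoint to a unit vector on the sphere (x = cos φ cos λ, y = cos φ sin λ, z = sin φ).
The central angle between the endpoints is δ = arccos(p₁·p₂) ≈ 2.315 rad (132.6°).
Interpolate at f = 2/5 with slerp weights a = sin((1−f)δ)/sin δ ≈ 1.336, b = sin(fδ)/sin δ ≈ 1.086.
p = a·p₁ + b·p₂ ≈ (-0.173, -0.641, -0.748); φ = arcsin(p_z) ≈ -48.41°, λ = atan2(p_y, p_x) ≈ -105.10°.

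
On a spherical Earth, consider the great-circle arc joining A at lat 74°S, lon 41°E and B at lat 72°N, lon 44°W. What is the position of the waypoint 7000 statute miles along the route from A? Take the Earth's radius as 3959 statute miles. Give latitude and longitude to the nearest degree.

≈ lat 22°N, lon 10°W

From cos δ = sin φ₁ sin φ₂ + cos φ₁ cos φ₂ cos Δλ, the central angle is δ ≈ 2.706 rad (155.1°). The total great-circle distance is δ·R ≈ 2.706 × 3959 ≈ 10715 mi, so the target fraction is f = 7000/10715 ≈ 0.653.
Interpolate at f ≈ 0.653 with slerp weights a = sin((1−f)δ)/sin δ ≈ 1.913, b = sin(fδ)/sin δ ≈ 2.326.
p = a·p₁ + b·p₂ ≈ (0.915, -0.153, 0.373); φ = arcsin(p_z) ≈ 21.91°, λ = atan2(p_y, p_x) ≈ -9.51°.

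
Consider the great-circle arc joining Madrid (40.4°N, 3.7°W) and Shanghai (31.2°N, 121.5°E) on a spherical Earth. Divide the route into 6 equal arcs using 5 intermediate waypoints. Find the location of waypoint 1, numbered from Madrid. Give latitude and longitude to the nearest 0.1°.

Convert each endpoint to a unit vector on the sphere (x = cos φ cos λ, y = cos φ sin λ, z = sin φ).
The central angle between the endpoints is δ = arccos(p₁·p₂) ≈ 1.611 rad (92.3°).
Interpolate at f = 1/6 with slerp weights a = sin((1−f)δ)/sin δ ≈ 0.975, b = sin(fδ)/sin δ ≈ 0.265.
p = a·p₁ + b·p₂ ≈ (0.622, 0.146, 0.769); φ = arcsin(p_z) ≈ 50.29°, λ = atan2(p_y, p_x) ≈ 13.18°.

≈ 50.3°N, 13.2°E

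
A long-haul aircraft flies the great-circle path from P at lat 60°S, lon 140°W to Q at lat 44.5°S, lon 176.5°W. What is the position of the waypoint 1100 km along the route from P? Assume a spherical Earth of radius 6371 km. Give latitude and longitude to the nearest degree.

≈ lat 56°S, lon 157°W

Write both endpoints as unit vectors p₁, p₂ with components (cos φ cos λ, cos φ sin λ, sin φ).
The central angle between the endpoints is δ = arccos(p₁·p₂) ≈ 0.465 rad (26.7°). The total great-circle distance is δ·R ≈ 0.465 × 6371 ≈ 2965 km, so the target fraction is f = 1100/2965 ≈ 0.371.
Interpolate at f ≈ 0.371 with slerp weights a = sin((1−f)δ)/sin δ ≈ 0.643, b = sin(fδ)/sin δ ≈ 0.383.
p = a·p₁ + b·p₂ ≈ (-0.519, -0.223, -0.825); φ = arcsin(p_z) ≈ -55.61°, λ = atan2(p_y, p_x) ≈ -156.71°.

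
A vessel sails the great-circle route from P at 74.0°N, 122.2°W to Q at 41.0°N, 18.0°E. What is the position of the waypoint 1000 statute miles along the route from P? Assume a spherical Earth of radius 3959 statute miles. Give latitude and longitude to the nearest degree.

Convert each endpoint to a unit vector on the sphere (x = cos φ cos λ, y = cos φ sin λ, z = sin φ).
The central angle between the endpoints is δ = arccos(p₁·p₂) ≈ 1.081 rad (61.9°). The total great-circle distance is δ·R ≈ 1.081 × 3959 ≈ 4278 mi, so the target fraction is f = 1000/4278 ≈ 0.234.
Interpolate at f ≈ 0.234 with slerp weights a = sin((1−f)δ)/sin δ ≈ 0.835, b = sin(fδ)/sin δ ≈ 0.283.
p = a·p₁ + b·p₂ ≈ (0.081, -0.129, 0.988); φ = arcsin(p_z) ≈ 81.26°, λ = atan2(p_y, p_x) ≈ -57.91°.

≈ 81°N, 58°W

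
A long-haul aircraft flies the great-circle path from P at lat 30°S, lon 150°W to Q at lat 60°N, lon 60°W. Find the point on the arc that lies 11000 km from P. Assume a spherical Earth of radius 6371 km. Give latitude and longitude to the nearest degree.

≈ lat 52°N, lon 87°W

Write both endpoints as unit vectors p₁, p₂ with components (cos φ cos λ, cos φ sin λ, sin φ).
The central angle between the endpoints is δ = arccos(p₁·p₂) ≈ 2.019 rad (115.7°). The total great-circle distance is δ·R ≈ 2.019 × 6371 ≈ 12861 km, so the target fraction is f = 11000/12861 ≈ 0.855.
Interpolate at f ≈ 0.855 with slerp weights a = sin((1−f)δ)/sin δ ≈ 0.319, b = sin(fδ)/sin δ ≈ 1.096.
p = a·p₁ + b·p₂ ≈ (0.034, -0.613, 0.789); φ = arcsin(p_z) ≈ 52.13°, λ = atan2(p_y, p_x) ≈ -86.78°.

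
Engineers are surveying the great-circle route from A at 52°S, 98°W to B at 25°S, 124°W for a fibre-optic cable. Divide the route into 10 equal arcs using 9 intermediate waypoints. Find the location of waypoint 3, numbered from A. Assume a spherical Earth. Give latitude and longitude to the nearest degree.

≈ 45°S, 108°W

Convert each endpoint to a unit vector on the sphere (x = cos φ cos λ, y = cos φ sin λ, z = sin φ).
The central angle between the endpoints is δ = arccos(p₁·p₂) ≈ 0.584 rad (33.4°).
Interpolate at f = 3/10 with slerp weights a = sin((1−f)δ)/sin δ ≈ 0.721, b = sin(fδ)/sin δ ≈ 0.316.
p = a·p₁ + b·p₂ ≈ (-0.222, -0.677, -0.702); φ = arcsin(p_z) ≈ -44.56°, λ = atan2(p_y, p_x) ≈ -108.15°.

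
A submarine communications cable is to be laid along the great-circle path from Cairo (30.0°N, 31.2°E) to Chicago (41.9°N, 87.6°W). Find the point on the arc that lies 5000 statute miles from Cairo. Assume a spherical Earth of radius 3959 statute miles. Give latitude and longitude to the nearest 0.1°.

≈ 51.0°N, 67.8°W

Convert each endpoint to a unit vector on the sphere (x = cos φ cos λ, y = cos φ sin λ, z = sin φ).
The central angle between the endpoints is δ = arccos(p₁·p₂) ≈ 1.547 rad (88.7°). The total great-circle distance is δ·R ≈ 1.547 × 3959 ≈ 6126 mi, so the target fraction is f = 5000/6126 ≈ 0.816.
Interpolate at f ≈ 0.816 with slerp weights a = sin((1−f)δ)/sin δ ≈ 0.281, b = sin(fδ)/sin δ ≈ 0.953.
p = a·p₁ + b·p₂ ≈ (0.238, -0.583, 0.777); φ = arcsin(p_z) ≈ 50.98°, λ = atan2(p_y, p_x) ≈ -67.82°.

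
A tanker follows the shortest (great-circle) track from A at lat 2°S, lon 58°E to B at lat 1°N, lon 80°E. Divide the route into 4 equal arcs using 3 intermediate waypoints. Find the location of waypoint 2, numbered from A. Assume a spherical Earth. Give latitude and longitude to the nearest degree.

Write both endpoints as unit vectors p₁, p₂ with components (cos φ cos λ, cos φ sin λ, sin φ).
The central angle between the endpoints is δ = arccos(p₁·p₂) ≈ 0.387 rad (22.2°).
Interpolate at f = 2/4 with slerp weights a = sin((1−f)δ)/sin δ ≈ 0.510, b = sin(fδ)/sin δ ≈ 0.510.
p = a·p₁ + b·p₂ ≈ (0.358, 0.934, -0.009); φ = arcsin(p_z) ≈ -0.51°, λ = atan2(p_y, p_x) ≈ 69.00°.

≈ lat 1°S, lon 69°E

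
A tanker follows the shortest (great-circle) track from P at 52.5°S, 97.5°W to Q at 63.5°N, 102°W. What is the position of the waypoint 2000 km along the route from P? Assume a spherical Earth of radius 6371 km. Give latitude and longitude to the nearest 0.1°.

Write both endpoints as unit vectors p₁, p₂ with components (cos φ cos λ, cos φ sin λ, sin φ).
The central angle between the endpoints is δ = arccos(p₁·p₂) ≈ 2.026 rad (116.1°). The total great-circle distance is δ·R ≈ 2.026 × 6371 ≈ 12905 km, so the target fraction is f = 2000/12905 ≈ 0.155.
Interpolate at f ≈ 0.155 with slerp weights a = sin((1−f)δ)/sin δ ≈ 1.102, b = sin(fδ)/sin δ ≈ 0.344.
p = a·p₁ + b·p₂ ≈ (-0.119, -0.815, -0.567); φ = arcsin(p_z) ≈ -34.52°, λ = atan2(p_y, p_x) ≈ -98.34°.

≈ 34.5°S, 98.3°W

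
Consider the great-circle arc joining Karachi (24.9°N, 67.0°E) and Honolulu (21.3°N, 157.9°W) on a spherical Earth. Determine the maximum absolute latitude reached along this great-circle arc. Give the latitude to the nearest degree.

≈ 48°N

The great circle lies in the plane with unit normal n̂ = (p₁ × p₂)/|p₁ × p₂|.
Here n̂_z ≈ +0.666; the vertex latitude is φ_max = arccos|n̂_z| ≈ 48.2°.
Check via Clairaut: cos φ_max = |cos φ₁| · sin C = cos(24.9°)·sin(47.3°) ≈ 0.666, again giving ≈ 48.2°.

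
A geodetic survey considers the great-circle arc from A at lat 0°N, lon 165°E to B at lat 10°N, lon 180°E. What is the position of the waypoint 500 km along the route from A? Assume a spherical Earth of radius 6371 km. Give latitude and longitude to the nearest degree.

Write both endpoints as unit vectors p₁, p₂ with components (cos φ cos λ, cos φ sin λ, sin φ).
The central angle between the endpoints is δ = arccos(p₁·p₂) ≈ 0.314 rad (18.0°). The total great-circle distance is δ·R ≈ 0.314 × 6371 ≈ 1997 km, so the target fraction is f = 500/1997 ≈ 0.250.
Interpolate at f ≈ 0.250 with slerp weights a = sin((1−f)δ)/sin δ ≈ 0.755, b = sin(fδ)/sin δ ≈ 0.254.
p = a·p₁ + b·p₂ ≈ (-0.980, 0.195, 0.044); φ = arcsin(p_z) ≈ 2.53°, λ = atan2(p_y, p_x) ≈ 168.72°.

≈ lat 3°N, lon 169°E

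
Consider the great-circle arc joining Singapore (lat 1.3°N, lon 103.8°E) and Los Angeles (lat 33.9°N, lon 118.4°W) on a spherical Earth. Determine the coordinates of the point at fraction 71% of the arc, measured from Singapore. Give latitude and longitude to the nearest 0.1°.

≈ lat 45.7°N, lon 164.6°W

Convert each endpoint to a unit vector on the sphere (x = cos φ cos λ, y = cos φ sin λ, z = sin φ).
The central angle between the endpoints is δ = arccos(p₁·p₂) ≈ 2.217 rad (127.0°).
Interpolate at f = 0.71 with slerp weights a = sin((1−f)δ)/sin δ ≈ 0.751, b = sin(fδ)/sin δ ≈ 1.252.
p = a·p₁ + b·p₂ ≈ (-0.673, -0.185, 0.716); φ = arcsin(p_z) ≈ 45.69°, λ = atan2(p_y, p_x) ≈ -164.61°.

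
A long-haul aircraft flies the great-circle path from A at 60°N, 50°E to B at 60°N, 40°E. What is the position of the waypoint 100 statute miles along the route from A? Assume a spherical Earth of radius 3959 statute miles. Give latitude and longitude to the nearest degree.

≈ 60°N, 47°E

The haversine formula gives a central angle δ ≈ 0.087 rad (5.0°) between the endpoints. The total great-circle distance is δ·R ≈ 0.087 × 3959 ≈ 345 mi, so the target fraction is f = 100/345 ≈ 0.290.
Interpolate at f ≈ 0.290 with slerp weights a = sin((1−f)δ)/sin δ ≈ 0.711, b = sin(fδ)/sin δ ≈ 0.290.
p = a·p₁ + b·p₂ ≈ (0.340, 0.365, 0.867); φ = arcsin(p_z) ≈ 60.08°, λ = atan2(p_y, p_x) ≈ 47.11°.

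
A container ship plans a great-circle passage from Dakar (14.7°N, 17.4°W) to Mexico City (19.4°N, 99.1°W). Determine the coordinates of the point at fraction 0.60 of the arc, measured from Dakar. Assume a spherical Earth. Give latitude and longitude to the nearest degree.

≈ (22°N, 66°W)

Convert each endpoint to a unit vector on the sphere (x = cos φ cos λ, y = cos φ sin λ, z = sin φ).
The central angle between the endpoints is δ = arccos(p₁·p₂) ≈ 1.353 rad (77.5°).
Interpolate at f = 0.60 with slerp weights a = sin((1−f)δ)/sin δ ≈ 0.528, b = sin(fδ)/sin δ ≈ 0.743.
p = a·p₁ + b·p₂ ≈ (0.376, -0.845, 0.381); φ = arcsin(p_z) ≈ 22.38°, λ = atan2(p_y, p_x) ≈ -66.00°.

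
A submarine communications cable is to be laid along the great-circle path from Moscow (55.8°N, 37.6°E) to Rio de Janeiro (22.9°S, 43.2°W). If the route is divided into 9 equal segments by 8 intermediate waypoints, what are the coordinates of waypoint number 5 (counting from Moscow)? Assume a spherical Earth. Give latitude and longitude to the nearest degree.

≈ (16°N, 18°W)

Write both endpoints as unit vectors p₁, p₂ with components (cos φ cos λ, cos φ sin λ, sin φ).
The central angle between the endpoints is δ = arccos(p₁·p₂) ≈ 1.812 rad (103.8°).
Interpolate at f = 5/9 with slerp weights a = sin((1−f)δ)/sin δ ≈ 0.743, b = sin(fδ)/sin δ ≈ 0.870.
p = a·p₁ + b·p₂ ≈ (0.915, -0.294, 0.276); φ = arcsin(p_z) ≈ 16.00°, λ = atan2(p_y, p_x) ≈ -17.82°.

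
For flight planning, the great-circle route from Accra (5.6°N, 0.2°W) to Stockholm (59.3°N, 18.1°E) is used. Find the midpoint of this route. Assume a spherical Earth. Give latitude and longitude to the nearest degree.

Write both endpoints as unit vectors p₁, p₂ with components (cos φ cos λ, cos φ sin λ, sin φ).
The central angle between the endpoints is δ = arccos(p₁·p₂) ≈ 0.969 rad (55.5°).
Interpolate at f = 1/2 with slerp weights a = sin((1−f)δ)/sin δ ≈ 0.565, b = sin(fδ)/sin δ ≈ 0.565.
p = a·p₁ + b·p₂ ≈ (0.836, 0.088, 0.541); φ = arcsin(p_z) ≈ 32.75°, λ = atan2(p_y, p_x) ≈ 5.98°.

≈ (33°N, 6°E)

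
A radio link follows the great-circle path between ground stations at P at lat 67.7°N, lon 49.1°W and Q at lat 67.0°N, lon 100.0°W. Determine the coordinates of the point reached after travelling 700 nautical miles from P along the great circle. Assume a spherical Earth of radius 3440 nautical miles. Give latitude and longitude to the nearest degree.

The haversine formula gives a central angle δ ≈ 0.333 rad (19.1°) between the endpoints. The total great-circle distance is δ·R ≈ 0.333 × 3440 ≈ 1144 nmi, so the target fraction is f = 700/1144 ≈ 0.612.
Interpolate at f ≈ 0.612 with slerp weights a = sin((1−f)δ)/sin δ ≈ 0.395, b = sin(fδ)/sin δ ≈ 0.619.
p = a·p₁ + b·p₂ ≈ (0.056, -0.351, 0.935); φ = arcsin(p_z) ≈ 69.16°, λ = atan2(p_y, p_x) ≈ -80.94°.

≈ lat 69°N, lon 81°W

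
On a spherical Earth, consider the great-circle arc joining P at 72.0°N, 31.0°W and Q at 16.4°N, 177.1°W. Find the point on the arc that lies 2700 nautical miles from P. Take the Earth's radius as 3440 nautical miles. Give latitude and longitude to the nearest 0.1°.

≈ 59.0°N, 163.7°W

Write both endpoints as unit vectors p₁, p₂ with components (cos φ cos λ, cos φ sin λ, sin φ).
The central angle between the endpoints is δ = arccos(p₁·p₂) ≈ 1.548 rad (88.7°). The total great-circle distance is δ·R ≈ 1.548 × 3440 ≈ 5326 nmi, so the target fraction is f = 2700/5326 ≈ 0.507.
Interpolate at f ≈ 0.507 with slerp weights a = sin((1−f)δ)/sin δ ≈ 0.692, b = sin(fδ)/sin δ ≈ 0.707.
p = a·p₁ + b·p₂ ≈ (-0.494, -0.144, 0.857); φ = arcsin(p_z) ≈ 59.02°, λ = atan2(p_y, p_x) ≈ -163.71°.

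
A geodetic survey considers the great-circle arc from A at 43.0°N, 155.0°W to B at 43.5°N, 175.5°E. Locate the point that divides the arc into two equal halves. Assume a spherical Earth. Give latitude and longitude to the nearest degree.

The haversine formula gives a central angle δ ≈ 0.373 rad (21.4°) between the endpoints.
Interpolate at f = 1/2 with slerp weights a = sin((1−f)δ)/sin δ ≈ 0.509, b = sin(fδ)/sin δ ≈ 0.509.
p = a·p₁ + b·p₂ ≈ (-0.705, -0.128, 0.697); φ = arcsin(p_z) ≈ 44.21°, λ = atan2(p_y, p_x) ≈ -169.69°.

≈ 44°N, 170°W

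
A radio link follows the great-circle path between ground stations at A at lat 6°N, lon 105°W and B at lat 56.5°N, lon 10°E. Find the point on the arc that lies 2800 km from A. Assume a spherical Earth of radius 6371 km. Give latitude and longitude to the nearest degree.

Write both endpoints as unit vectors p₁, p₂ with components (cos φ cos λ, cos φ sin λ, sin φ).
The central angle between the endpoints is δ = arccos(p₁·p₂) ≈ 1.716 rad (98.3°). The total great-circle distance is δ·R ≈ 1.716 × 6371 ≈ 10933 km, so the target fraction is f = 2800/10933 ≈ 0.256.
Interpolate at f ≈ 0.256 with slerp weights a = sin((1−f)δ)/sin δ ≈ 0.967, b = sin(fδ)/sin δ ≈ 0.430.
p = a·p₁ + b·p₂ ≈ (-0.015, -0.888, 0.460); φ = arcsin(p_z) ≈ 27.37°, λ = atan2(p_y, p_x) ≈ -90.98°.

≈ lat 27°N, lon 91°W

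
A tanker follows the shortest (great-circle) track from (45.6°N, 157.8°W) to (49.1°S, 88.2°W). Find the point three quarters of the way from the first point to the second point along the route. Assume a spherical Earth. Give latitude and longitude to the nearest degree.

≈ (27°S, 110°W)

Write both endpoints as unit vectors p₁, p₂ with components (cos φ cos λ, cos φ sin λ, sin φ).
The central angle between the endpoints is δ = arccos(p₁·p₂) ≈ 1.961 rad (112.4°).
Interpolate at f = 3/4 with slerp weights a = sin((1−f)δ)/sin δ ≈ 0.509, b = sin(fδ)/sin δ ≈ 1.076.
p = a·p₁ + b·p₂ ≈ (-0.308, -0.839, -0.449); φ = arcsin(p_z) ≈ -26.71°, λ = atan2(p_y, p_x) ≈ -110.15°.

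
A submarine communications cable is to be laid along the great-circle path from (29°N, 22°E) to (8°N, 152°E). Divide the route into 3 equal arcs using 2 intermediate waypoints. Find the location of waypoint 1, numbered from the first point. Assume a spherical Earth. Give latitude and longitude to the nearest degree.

Convert each endpoint to a unit vector on the sphere (x = cos φ cos λ, y = cos φ sin λ, z = sin φ).
The central angle between the endpoints is δ = arccos(p₁·p₂) ≈ 2.082 rad (119.3°).
Interpolate at f = 1/3 with slerp weights a = sin((1−f)δ)/sin δ ≈ 1.128, b = sin(fδ)/sin δ ≈ 0.733.
p = a·p₁ + b·p₂ ≈ (0.273, 0.710, 0.649); φ = arcsin(p_z) ≈ 40.44°, λ = atan2(p_y, p_x) ≈ 68.97°.

≈ (40°N, 69°E)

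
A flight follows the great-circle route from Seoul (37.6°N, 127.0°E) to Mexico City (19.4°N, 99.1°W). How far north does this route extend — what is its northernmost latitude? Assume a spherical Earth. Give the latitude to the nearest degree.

≈ 55°N

The great circle lies in the plane with unit normal n̂ = (p₁ × p₂)/|p₁ × p₂|.
Here n̂_z ≈ +0.567; the vertex latitude is φ_max = arccos|n̂_z| ≈ 55.4°.
Check via Clairaut: cos φ_max = |cos φ₁| · sin C = cos(37.6°)·sin(45.7°) ≈ 0.567, again giving ≈ 55.4°.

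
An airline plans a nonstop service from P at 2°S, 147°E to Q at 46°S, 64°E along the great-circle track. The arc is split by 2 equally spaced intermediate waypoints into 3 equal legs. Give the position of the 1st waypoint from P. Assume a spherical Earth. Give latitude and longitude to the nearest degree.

≈ 22°S, 127°E

Write both endpoints as unit vectors p₁, p₂ with components (cos φ cos λ, cos φ sin λ, sin φ).
The central angle between the endpoints is δ = arccos(p₁·p₂) ≈ 1.461 rad (83.7°).
Interpolate at f = 1/3 with slerp weights a = sin((1−f)δ)/sin δ ≈ 0.832, b = sin(fδ)/sin δ ≈ 0.471.
p = a·p₁ + b·p₂ ≈ (-0.554, 0.747, -0.368); φ = arcsin(p_z) ≈ -21.57°, λ = atan2(p_y, p_x) ≈ 126.57°.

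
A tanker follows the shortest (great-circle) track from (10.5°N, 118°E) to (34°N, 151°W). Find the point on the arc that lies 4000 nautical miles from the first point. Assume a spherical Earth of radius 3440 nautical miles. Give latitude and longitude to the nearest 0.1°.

Convert each endpoint to a unit vector on the sphere (x = cos φ cos λ, y = cos φ sin λ, z = sin φ).
The central angle between the endpoints is δ = arccos(p₁·p₂) ≈ 1.483 rad (85.0°). The total great-circle distance is δ·R ≈ 1.483 × 3440 ≈ 5102 nmi, so the target fraction is f = 4000/5102 ≈ 0.784.
Interpolate at f ≈ 0.784 with slerp weights a = sin((1−f)δ)/sin δ ≈ 0.316, b = sin(fδ)/sin δ ≈ 0.921.
p = a·p₁ + b·p₂ ≈ (-0.814, -0.096, 0.573); φ = arcsin(p_z) ≈ 34.95°, λ = atan2(p_y, p_x) ≈ -173.27°.

≈ (34.9°N, 173.3°W)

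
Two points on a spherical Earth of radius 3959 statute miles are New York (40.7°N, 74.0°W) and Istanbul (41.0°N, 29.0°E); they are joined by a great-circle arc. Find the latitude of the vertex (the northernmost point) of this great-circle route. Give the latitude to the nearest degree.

The great circle lies in the plane with unit normal n̂ = (p₁ × p₂)/|p₁ × p₂|.
Here n̂_z ≈ +0.584; the vertex latitude is φ_max = arccos|n̂_z| ≈ 54.2°.
Check via Clairaut: cos φ_max = |cos φ₁| · sin C = cos(40.7°)·sin(50.4°) ≈ 0.584, again giving ≈ 54.2°.

≈ 54°N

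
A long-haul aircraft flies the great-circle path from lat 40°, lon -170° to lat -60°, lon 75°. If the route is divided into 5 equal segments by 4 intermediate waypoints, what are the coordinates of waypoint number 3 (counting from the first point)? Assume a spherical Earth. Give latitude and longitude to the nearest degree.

Convert each endpoint to a unit vector on the sphere (x = cos φ cos λ, y = cos φ sin λ, z = sin φ).
The central angle between the endpoints is δ = arccos(p₁·p₂) ≈ 2.373 rad (135.9°).
Interpolate at f = 3/5 with slerp weights a = sin((1−f)δ)/sin δ ≈ 1.169, b = sin(fδ)/sin δ ≈ 1.422.
p = a·p₁ + b·p₂ ≈ (-0.698, 0.531, -0.480); φ = arcsin(p_z) ≈ -28.72°, λ = atan2(p_y, p_x) ≈ 142.70°.

≈ lat -29°, lon 143°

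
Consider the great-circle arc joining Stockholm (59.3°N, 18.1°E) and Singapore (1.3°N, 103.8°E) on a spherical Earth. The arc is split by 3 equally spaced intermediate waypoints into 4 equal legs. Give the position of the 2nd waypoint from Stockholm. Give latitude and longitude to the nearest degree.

Convert each endpoint to a unit vector on the sphere (x = cos φ cos λ, y = cos φ sin λ, z = sin φ).
The central angle between the endpoints is δ = arccos(p₁·p₂) ≈ 1.513 rad (86.7°).
Interpolate at f = 2/4 with slerp weights a = sin((1−f)δ)/sin δ ≈ 0.688, b = sin(fδ)/sin δ ≈ 0.688.
p = a·p₁ + b·p₂ ≈ (0.170, 0.777, 0.607); φ = arcsin(p_z) ≈ 37.36°, λ = atan2(p_y, p_x) ≈ 77.67°.

≈ (37°N, 78°E)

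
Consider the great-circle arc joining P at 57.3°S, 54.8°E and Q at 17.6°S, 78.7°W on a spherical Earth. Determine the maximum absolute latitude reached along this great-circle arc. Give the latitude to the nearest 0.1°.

The great circle lies in the plane with unit normal n̂ = (p₁ × p₂)/|p₁ × p₂|.
Here n̂_z ≈ -0.375; the vertex latitude is φ_max = arccos|n̂_z| ≈ 67.9°.
Check via Clairaut: cos φ_max = |cos φ₁| · sin C = cos(57.3°)·sin(136.0°) ≈ 0.375, again giving ≈ 67.9°.

≈ 67.9°S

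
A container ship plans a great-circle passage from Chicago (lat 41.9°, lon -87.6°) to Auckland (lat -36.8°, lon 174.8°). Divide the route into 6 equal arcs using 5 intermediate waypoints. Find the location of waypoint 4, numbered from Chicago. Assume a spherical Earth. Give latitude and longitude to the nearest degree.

≈ lat -11°, lon -152°

Convert each endpoint to a unit vector on the sphere (x = cos φ cos λ, y = cos φ sin λ, z = sin φ).
The central angle between the endpoints is δ = arccos(p₁·p₂) ≈ 2.070 rad (118.6°).
Interpolate at f = 4/6 with slerp weights a = sin((1−f)δ)/sin δ ≈ 0.725, b = sin(fδ)/sin δ ≈ 1.118.
p = a·p₁ + b·p₂ ≈ (-0.869, -0.458, -0.186); φ = arcsin(p_z) ≈ -10.70°, λ = atan2(p_y, p_x) ≈ -152.21°.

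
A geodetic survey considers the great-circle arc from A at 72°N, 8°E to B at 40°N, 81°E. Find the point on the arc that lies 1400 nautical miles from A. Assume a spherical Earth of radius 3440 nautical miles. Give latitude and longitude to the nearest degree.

≈ 61°N, 62°E

Write both endpoints as unit vectors p₁, p₂ with components (cos φ cos λ, cos φ sin λ, sin φ).
The central angle between the endpoints is δ = arccos(p₁·p₂) ≈ 0.822 rad (47.1°). The total great-circle distance is δ·R ≈ 0.822 × 3440 ≈ 2829 nmi, so the target fraction is f = 1400/2829 ≈ 0.495.
Interpolate at f ≈ 0.495 with slerp weights a = sin((1−f)δ)/sin δ ≈ 0.551, b = sin(fδ)/sin δ ≈ 0.540.
p = a·p₁ + b·p₂ ≈ (0.233, 0.432, 0.871); φ = arcsin(p_z) ≈ 60.57°, λ = atan2(p_y, p_x) ≈ 61.66°.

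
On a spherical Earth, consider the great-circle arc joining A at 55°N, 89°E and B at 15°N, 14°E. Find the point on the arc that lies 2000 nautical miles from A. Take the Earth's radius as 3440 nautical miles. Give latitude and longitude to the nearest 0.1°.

Write both endpoints as unit vectors p₁, p₂ with components (cos φ cos λ, cos φ sin λ, sin φ).
The central angle between the endpoints is δ = arccos(p₁·p₂) ≈ 1.207 rad (69.2°). The total great-circle distance is δ·R ≈ 1.207 × 3440 ≈ 4154 nmi, so the target fraction is f = 2000/4154 ≈ 0.482.
Interpolate at f ≈ 0.482 with slerp weights a = sin((1−f)δ)/sin δ ≈ 0.627, b = sin(fδ)/sin δ ≈ 0.588.
p = a·p₁ + b·p₂ ≈ (0.557, 0.497, 0.666); φ = arcsin(p_z) ≈ 41.73°, λ = atan2(p_y, p_x) ≈ 41.73°.

≈ 41.7°N, 41.7°E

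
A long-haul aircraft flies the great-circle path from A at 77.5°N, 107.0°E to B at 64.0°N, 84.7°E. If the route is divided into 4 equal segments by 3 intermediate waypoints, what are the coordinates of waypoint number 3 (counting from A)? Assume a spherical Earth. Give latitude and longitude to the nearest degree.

Convert each endpoint to a unit vector on the sphere (x = cos φ cos λ, y = cos φ sin λ, z = sin φ).
The central angle between the endpoints is δ = arccos(p₁·p₂) ≈ 0.264 rad (15.1°).
Interpolate at f = 3/4 with slerp weights a = sin((1−f)δ)/sin δ ≈ 0.253, b = sin(fδ)/sin δ ≈ 0.754.
p = a·p₁ + b·p₂ ≈ (0.015, 0.381, 0.924); φ = arcsin(p_z) ≈ 67.56°, λ = atan2(p_y, p_x) ≈ 87.82°.

≈ 68°N, 88°E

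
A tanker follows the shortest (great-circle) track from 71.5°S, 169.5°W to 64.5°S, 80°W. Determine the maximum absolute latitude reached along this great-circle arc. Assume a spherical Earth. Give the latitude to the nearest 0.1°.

The great circle lies in the plane with unit normal n̂ = (p₁ × p₂)/|p₁ × p₂|.
Here n̂_z ≈ +0.265; the vertex latitude is φ_max = arccos|n̂_z| ≈ 74.6°.

≈ 74.6°S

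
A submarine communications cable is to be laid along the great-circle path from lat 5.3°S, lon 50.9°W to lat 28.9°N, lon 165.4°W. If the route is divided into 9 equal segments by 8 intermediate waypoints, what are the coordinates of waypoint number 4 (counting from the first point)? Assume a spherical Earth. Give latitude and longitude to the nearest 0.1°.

≈ lat 18.6°N, lon 96.2°W

Write both endpoints as unit vectors p₁, p₂ with components (cos φ cos λ, cos φ sin λ, sin φ).
The central angle between the endpoints is δ = arccos(p₁·p₂) ≈ 1.989 rad (114.0°).
Interpolate at f = 4/9 with slerp weights a = sin((1−f)δ)/sin δ ≈ 0.978, b = sin(fδ)/sin δ ≈ 0.846.
p = a·p₁ + b·p₂ ≈ (-0.103, -0.942, 0.319); φ = arcsin(p_z) ≈ 18.58°, λ = atan2(p_y, p_x) ≈ -96.23°.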